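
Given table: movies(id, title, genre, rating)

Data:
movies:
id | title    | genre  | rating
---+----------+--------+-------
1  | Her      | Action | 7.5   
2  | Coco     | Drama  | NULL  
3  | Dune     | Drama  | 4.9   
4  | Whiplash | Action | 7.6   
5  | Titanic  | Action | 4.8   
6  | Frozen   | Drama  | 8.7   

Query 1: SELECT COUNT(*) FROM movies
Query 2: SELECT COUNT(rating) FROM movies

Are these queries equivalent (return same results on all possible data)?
No, not equivalent

Query 1 returns: [(6,)]
Query 2 returns: [(5,)]

Reason: COUNT(*) includes NULLs, COUNT(column) excludes them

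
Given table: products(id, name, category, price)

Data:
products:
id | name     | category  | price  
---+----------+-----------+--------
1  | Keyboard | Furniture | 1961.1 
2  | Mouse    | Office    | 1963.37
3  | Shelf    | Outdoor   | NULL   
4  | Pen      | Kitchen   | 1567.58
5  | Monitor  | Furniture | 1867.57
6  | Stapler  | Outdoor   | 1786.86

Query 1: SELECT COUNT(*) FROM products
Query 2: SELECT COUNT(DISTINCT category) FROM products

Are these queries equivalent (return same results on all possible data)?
No, not equivalent

Query 1 returns: [(6,)]
Query 2 returns: [(4,)]

Reason: COUNT(*) counts rows, COUNT(DISTINCT category) counts unique categorys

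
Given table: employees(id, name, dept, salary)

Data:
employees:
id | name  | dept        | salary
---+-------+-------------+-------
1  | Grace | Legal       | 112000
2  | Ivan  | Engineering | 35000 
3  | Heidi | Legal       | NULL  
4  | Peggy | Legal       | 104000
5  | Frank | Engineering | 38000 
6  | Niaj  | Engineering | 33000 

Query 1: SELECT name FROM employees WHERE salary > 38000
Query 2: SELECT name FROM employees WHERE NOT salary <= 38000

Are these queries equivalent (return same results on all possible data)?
Yes, equivalent

Both queries return: [('Grace',), ('Peggy',)]

Reason: Both filter salary > 38000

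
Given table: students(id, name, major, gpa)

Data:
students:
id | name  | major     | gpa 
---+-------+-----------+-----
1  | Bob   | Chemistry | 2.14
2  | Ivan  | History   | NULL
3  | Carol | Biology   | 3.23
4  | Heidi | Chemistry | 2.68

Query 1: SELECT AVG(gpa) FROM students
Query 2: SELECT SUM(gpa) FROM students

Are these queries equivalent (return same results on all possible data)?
No, not equivalent

Query 1 returns: [(2.6833333333333336,)]
Query 2 returns: [(8.05,)]

Reason: AVG vs SUM give different aggregate values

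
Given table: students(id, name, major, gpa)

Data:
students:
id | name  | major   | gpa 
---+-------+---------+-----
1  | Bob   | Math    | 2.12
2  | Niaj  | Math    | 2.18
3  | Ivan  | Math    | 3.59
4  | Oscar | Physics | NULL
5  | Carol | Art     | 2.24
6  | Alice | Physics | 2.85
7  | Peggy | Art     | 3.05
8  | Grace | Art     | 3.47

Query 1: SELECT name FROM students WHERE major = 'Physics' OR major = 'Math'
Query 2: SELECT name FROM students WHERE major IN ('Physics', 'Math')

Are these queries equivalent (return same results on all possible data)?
Yes, equivalent

Both queries return: [('Alice',), ('Bob',), ('Ivan',), ('Niaj',), ('Oscar',)]

Reason: OR vs IN are equivalent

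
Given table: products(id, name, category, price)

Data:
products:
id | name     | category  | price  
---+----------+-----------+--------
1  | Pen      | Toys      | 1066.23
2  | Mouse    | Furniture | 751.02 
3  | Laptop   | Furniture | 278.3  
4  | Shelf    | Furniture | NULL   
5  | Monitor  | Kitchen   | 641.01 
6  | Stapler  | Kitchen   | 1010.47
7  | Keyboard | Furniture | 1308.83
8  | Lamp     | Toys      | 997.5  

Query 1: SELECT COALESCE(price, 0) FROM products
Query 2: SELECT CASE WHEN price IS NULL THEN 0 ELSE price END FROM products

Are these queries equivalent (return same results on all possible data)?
Yes, equivalent

Both queries return: [(0,), (278.3,), (641.01,), (751.02,), (997.5,), (1010.47,), (1066.23,), (1308.83,)]

Reason: COALESCE vs CASE for NULL handling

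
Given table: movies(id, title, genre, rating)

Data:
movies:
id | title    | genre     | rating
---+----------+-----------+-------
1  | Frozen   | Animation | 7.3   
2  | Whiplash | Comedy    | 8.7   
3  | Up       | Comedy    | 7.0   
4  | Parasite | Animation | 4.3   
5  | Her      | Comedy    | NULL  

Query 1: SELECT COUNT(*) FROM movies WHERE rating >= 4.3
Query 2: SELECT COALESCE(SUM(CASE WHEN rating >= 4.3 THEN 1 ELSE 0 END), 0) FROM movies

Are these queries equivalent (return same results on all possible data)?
Yes, equivalent

Both queries return: [(4,)]

Reason: COUNT with WHERE vs conditional SUM (COALESCE handles empty-table NULL)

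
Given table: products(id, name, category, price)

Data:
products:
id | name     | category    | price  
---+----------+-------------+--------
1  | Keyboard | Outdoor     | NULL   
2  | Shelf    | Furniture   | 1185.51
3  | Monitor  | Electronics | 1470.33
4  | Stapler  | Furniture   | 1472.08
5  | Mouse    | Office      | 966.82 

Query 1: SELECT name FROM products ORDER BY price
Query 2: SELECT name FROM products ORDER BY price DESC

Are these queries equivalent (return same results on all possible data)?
No, not equivalent

Query 1 returns: [('Keyboard',), ('Mouse',), ('Shelf',), ('Monitor',), ('Stapler',)]
Query 2 returns: [('Stapler',), ('Monitor',), ('Shelf',), ('Mouse',), ('Keyboard',)]

Reason: ASC vs DESC gives opposite ordering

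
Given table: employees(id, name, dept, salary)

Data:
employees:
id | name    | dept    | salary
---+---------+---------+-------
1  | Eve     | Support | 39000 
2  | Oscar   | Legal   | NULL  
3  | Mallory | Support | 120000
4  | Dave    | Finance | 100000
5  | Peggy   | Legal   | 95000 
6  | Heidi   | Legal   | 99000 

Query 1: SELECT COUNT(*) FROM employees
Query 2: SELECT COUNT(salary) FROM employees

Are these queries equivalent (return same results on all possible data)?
No, not equivalent

Query 1 returns: [(6,)]
Query 2 returns: [(5,)]

Reason: COUNT(*) includes NULLs, COUNT(column) excludes them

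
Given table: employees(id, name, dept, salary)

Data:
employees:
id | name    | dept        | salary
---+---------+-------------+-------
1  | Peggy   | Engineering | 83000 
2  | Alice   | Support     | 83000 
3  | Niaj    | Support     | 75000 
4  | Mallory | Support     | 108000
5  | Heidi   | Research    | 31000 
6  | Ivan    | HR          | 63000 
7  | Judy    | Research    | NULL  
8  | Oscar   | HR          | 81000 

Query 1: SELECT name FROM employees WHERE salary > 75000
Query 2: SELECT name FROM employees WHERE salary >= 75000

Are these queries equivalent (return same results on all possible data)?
No, not equivalent

Query 1 returns: [('Peggy',), ('Alice',), ('Mallory',), ('Oscar',)]
Query 2 returns: [('Peggy',), ('Alice',), ('Niaj',), ('Mallory',), ('Oscar',)]

Reason: > vs >= gives different results when salary = 75000 exists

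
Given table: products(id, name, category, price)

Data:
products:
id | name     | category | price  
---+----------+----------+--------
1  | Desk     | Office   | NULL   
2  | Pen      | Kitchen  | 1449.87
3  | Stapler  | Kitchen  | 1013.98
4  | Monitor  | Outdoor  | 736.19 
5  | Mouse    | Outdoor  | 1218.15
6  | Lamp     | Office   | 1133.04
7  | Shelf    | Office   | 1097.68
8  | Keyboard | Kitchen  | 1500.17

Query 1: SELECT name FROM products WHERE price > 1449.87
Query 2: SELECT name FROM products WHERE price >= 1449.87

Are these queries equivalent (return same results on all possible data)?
No, not equivalent

Query 1 returns: [('Keyboard',)]
Query 2 returns: [('Pen',), ('Keyboard',)]

Reason: > vs >= gives different results when price = 1449.87 exists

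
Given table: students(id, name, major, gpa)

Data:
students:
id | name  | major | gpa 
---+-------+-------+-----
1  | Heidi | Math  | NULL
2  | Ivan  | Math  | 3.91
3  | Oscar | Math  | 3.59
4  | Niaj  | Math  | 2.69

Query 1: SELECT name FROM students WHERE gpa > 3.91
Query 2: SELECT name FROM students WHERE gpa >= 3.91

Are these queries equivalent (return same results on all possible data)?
No, not equivalent

Query 1 returns: []
Query 2 returns: [('Ivan',)]

Reason: > vs >= gives different results when gpa = 3.91 exists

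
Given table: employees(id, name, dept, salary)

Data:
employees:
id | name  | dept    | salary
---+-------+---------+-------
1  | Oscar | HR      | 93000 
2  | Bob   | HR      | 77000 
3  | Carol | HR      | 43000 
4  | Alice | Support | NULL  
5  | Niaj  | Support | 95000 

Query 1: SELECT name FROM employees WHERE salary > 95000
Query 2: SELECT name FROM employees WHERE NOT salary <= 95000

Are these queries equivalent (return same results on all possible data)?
Yes, equivalent

Both queries return: []

Reason: Both filter salary > 95000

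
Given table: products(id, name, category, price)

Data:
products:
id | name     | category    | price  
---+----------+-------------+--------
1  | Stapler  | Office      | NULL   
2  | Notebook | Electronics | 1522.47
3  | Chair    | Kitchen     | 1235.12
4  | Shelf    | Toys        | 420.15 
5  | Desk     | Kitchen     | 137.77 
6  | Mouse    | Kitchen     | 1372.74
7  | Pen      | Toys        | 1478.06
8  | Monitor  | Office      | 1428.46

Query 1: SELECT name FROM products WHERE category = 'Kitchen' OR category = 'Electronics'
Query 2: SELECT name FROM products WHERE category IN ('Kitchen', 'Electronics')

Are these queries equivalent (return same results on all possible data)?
Yes, equivalent

Both queries return: [('Chair',), ('Desk',), ('Mouse',), ('Notebook',)]

Reason: OR vs IN are equivalent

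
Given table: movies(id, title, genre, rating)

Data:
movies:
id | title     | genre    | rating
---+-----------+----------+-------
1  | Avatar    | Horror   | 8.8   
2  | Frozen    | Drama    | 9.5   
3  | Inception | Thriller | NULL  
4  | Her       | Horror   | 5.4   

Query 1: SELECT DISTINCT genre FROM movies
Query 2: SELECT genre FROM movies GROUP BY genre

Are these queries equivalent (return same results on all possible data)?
Yes, equivalent

Both queries return: [('Drama',), ('Horror',), ('Thriller',)]

Reason: Both get unique genres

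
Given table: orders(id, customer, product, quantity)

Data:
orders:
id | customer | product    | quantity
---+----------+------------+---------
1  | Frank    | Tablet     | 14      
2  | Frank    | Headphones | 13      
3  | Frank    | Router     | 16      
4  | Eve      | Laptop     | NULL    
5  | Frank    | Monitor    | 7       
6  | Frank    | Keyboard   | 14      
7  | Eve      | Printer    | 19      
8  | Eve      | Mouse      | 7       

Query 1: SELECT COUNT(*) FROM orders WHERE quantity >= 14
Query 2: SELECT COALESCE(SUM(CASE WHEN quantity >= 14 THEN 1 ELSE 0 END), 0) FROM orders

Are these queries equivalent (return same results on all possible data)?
Yes, equivalent

Both queries return: [(4,)]

Reason: COUNT with WHERE vs conditional SUM (COALESCE handles empty-table NULL)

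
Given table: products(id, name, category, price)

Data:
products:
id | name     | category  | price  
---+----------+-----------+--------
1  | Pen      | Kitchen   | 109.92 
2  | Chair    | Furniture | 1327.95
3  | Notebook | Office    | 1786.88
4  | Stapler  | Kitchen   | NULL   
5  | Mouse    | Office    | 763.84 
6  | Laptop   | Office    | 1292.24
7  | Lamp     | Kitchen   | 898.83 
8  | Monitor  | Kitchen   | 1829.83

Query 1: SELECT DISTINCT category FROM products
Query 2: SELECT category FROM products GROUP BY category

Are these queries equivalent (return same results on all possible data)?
Yes, equivalent

Both queries return: [('Furniture',), ('Kitchen',), ('Office',)]

Reason: Both get unique categorys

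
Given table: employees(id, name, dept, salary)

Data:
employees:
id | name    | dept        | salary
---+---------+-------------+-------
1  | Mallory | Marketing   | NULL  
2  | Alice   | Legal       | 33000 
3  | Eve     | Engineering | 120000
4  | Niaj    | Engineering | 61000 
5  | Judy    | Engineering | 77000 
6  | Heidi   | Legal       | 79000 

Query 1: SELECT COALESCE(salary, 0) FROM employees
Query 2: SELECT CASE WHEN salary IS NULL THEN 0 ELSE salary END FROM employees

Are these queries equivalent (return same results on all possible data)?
Yes, equivalent

Both queries return: [(0,), (33000,), (61000,), (77000,), (79000,), (120000,)]

Reason: COALESCE vs CASE for NULL handling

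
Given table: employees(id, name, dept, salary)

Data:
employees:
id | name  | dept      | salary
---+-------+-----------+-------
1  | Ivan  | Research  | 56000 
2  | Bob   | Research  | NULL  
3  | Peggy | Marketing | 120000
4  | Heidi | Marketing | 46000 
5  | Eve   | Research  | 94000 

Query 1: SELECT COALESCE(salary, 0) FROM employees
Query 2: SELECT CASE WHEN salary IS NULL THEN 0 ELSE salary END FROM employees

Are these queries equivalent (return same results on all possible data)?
Yes, equivalent

Both queries return: [(0,), (46000,), (56000,), (94000,), (120000,)]

Reason: COALESCE vs CASE for NULL handling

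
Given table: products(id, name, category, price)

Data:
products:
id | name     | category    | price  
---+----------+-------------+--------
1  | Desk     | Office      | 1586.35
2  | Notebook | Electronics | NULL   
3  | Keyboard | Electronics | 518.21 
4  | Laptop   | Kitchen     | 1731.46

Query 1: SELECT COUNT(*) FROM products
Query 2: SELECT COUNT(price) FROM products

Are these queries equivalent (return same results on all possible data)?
No, not equivalent

Query 1 returns: [(4,)]
Query 2 returns: [(3,)]

Reason: COUNT(*) includes NULLs, COUNT(column) excludes them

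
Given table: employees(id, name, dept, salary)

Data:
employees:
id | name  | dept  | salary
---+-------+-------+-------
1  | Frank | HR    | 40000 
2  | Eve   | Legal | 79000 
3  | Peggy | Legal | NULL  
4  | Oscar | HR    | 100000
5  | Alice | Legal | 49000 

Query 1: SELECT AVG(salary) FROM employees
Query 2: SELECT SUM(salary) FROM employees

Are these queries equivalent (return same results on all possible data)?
No, not equivalent

Query 1 returns: [(67000.0,)]
Query 2 returns: [(268000,)]

Reason: AVG vs SUM give different aggregate values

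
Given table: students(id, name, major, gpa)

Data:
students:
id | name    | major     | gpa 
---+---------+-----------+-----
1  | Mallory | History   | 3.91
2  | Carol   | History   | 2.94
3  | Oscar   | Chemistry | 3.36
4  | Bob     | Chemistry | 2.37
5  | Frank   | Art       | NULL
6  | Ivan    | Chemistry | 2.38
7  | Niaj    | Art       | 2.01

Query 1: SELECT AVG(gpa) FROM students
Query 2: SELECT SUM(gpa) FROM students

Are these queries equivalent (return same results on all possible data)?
No, not equivalent

Query 1 returns: [(2.828333333333333,)]
Query 2 returns: [(16.97,)]

Reason: AVG vs SUM give different aggregate values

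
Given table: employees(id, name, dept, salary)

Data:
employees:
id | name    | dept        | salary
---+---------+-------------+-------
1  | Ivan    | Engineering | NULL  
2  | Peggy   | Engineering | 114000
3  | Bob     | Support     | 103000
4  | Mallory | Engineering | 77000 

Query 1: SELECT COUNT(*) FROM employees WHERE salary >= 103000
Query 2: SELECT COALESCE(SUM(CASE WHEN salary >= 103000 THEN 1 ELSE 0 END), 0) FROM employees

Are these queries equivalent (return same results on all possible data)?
Yes, equivalent

Both queries return: [(2,)]

Reason: COUNT with WHERE vs conditional SUM (COALESCE handles empty-table NULL)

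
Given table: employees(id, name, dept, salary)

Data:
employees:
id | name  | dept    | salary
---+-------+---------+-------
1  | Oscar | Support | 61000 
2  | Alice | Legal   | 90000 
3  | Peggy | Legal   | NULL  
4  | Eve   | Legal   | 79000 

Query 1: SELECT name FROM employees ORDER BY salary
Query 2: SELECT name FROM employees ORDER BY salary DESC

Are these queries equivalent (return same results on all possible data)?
No, not equivalent

Query 1 returns: [('Peggy',), ('Oscar',), ('Eve',), ('Alice',)]
Query 2 returns: [('Alice',), ('Eve',), ('Oscar',), ('Peggy',)]

Reason: ASC vs DESC gives opposite ordering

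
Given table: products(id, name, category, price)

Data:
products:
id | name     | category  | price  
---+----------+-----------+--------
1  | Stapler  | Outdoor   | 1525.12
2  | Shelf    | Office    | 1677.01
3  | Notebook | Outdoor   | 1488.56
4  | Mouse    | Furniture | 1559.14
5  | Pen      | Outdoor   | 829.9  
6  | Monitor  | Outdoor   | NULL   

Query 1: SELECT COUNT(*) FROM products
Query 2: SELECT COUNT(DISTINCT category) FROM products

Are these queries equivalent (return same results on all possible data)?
No, not equivalent

Query 1 returns: [(6,)]
Query 2 returns: [(3,)]

Reason: COUNT(*) counts rows, COUNT(DISTINCT category) counts unique categorys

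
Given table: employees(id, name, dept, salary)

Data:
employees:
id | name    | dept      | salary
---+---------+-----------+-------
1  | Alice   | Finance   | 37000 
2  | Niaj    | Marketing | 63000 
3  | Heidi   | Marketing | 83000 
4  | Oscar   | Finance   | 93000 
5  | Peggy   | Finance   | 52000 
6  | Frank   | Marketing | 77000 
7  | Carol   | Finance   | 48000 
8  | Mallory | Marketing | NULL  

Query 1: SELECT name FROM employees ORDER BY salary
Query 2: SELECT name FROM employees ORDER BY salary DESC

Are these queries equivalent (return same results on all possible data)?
No, not equivalent

Query 1 returns: [('Mallory',), ('Alice',), ('Carol',), ('Peggy',), ('Niaj',), ('Frank',), ('Heidi',), ('Oscar',)]
Query 2 returns: [('Oscar',), ('Heidi',), ('Frank',), ('Niaj',), ('Peggy',), ('Carol',), ('Alice',), ('Mallory',)]

Reason: ASC vs DESC gives opposite ordering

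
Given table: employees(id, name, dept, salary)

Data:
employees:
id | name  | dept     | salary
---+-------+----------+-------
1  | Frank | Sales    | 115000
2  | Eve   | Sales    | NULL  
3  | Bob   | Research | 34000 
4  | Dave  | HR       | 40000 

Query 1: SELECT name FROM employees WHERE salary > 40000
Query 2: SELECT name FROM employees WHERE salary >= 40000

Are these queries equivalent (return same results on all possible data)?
No, not equivalent

Query 1 returns: [('Frank',)]
Query 2 returns: [('Frank',), ('Dave',)]

Reason: > vs >= gives different results when salary = 40000 exists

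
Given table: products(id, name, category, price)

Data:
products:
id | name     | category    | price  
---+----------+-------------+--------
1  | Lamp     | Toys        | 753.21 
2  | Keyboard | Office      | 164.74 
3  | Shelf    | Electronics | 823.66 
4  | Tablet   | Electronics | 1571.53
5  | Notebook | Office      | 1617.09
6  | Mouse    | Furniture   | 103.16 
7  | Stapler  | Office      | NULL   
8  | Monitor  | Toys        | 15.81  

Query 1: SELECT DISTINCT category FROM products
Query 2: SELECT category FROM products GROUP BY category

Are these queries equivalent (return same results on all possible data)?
Yes, equivalent

Both queries return: [('Electronics',), ('Furniture',), ('Office',), ('Toys',)]

Reason: Both get unique categorys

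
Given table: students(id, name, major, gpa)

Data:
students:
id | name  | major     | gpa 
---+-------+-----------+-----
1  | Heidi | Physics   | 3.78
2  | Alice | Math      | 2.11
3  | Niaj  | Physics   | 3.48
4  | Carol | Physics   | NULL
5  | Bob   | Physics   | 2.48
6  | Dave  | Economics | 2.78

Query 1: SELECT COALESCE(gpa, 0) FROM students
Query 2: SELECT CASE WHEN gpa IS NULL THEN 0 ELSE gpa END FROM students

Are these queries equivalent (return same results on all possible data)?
Yes, equivalent

Both queries return: [(0,), (2.11,), (2.48,), (2.78,), (3.48,), (3.78,)]

Reason: COALESCE vs CASE for NULL handling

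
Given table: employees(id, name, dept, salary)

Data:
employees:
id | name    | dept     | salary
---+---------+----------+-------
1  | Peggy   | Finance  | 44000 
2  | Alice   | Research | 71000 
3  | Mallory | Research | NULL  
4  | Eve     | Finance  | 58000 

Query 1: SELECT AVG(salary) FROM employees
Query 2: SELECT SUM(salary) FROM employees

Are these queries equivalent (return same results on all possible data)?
No, not equivalent

Query 1 returns: [(57666.666666666664,)]
Query 2 returns: [(173000,)]

Reason: AVG vs SUM give different aggregate values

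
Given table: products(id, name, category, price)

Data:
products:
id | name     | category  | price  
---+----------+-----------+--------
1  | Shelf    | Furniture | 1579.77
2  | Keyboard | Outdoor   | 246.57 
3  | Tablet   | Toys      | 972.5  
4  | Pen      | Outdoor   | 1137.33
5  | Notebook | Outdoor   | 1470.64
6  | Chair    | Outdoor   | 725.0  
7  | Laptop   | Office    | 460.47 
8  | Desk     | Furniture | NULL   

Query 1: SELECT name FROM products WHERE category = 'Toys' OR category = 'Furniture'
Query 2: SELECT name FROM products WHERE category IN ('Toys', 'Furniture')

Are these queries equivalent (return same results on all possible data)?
Yes, equivalent

Both queries return: [('Desk',), ('Shelf',), ('Tablet',)]

Reason: OR vs IN are equivalent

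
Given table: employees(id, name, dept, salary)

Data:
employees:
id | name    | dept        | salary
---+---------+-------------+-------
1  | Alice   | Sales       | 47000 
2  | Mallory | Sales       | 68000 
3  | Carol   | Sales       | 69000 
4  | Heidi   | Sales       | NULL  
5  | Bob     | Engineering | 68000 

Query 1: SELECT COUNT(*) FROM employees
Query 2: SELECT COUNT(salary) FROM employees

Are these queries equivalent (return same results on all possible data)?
No, not equivalent

Query 1 returns: [(5,)]
Query 2 returns: [(4,)]

Reason: COUNT(*) includes NULLs, COUNT(column) excludes them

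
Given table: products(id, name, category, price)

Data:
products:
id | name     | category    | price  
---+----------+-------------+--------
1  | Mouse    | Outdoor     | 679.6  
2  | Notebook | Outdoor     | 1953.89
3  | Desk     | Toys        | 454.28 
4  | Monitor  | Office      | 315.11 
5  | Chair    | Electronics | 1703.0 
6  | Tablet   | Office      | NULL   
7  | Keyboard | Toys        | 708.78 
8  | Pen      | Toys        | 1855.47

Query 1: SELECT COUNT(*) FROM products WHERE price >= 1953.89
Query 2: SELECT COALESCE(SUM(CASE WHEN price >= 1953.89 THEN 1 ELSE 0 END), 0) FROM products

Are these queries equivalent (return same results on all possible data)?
Yes, equivalent

Both queries return: [(1,)]

Reason: COUNT with WHERE vs conditional SUM (COALESCE handles empty-table NULL)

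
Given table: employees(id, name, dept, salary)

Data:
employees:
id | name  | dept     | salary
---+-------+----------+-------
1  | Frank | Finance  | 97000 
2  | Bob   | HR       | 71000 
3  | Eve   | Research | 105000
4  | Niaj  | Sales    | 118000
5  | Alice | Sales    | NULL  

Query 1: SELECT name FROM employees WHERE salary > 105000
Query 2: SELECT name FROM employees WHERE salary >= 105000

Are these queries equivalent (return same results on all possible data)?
No, not equivalent

Query 1 returns: [('Niaj',)]
Query 2 returns: [('Eve',), ('Niaj',)]

Reason: > vs >= gives different results when salary = 105000 exists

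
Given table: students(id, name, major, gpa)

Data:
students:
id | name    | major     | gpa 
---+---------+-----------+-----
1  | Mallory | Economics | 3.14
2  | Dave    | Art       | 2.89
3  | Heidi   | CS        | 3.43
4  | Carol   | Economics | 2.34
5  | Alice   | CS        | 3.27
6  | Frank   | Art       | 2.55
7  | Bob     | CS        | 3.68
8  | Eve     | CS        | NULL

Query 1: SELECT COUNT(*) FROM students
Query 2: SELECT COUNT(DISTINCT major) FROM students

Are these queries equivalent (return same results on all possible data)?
No, not equivalent

Query 1 returns: [(8,)]
Query 2 returns: [(3,)]

Reason: COUNT(*) counts rows, COUNT(DISTINCT major) counts unique majors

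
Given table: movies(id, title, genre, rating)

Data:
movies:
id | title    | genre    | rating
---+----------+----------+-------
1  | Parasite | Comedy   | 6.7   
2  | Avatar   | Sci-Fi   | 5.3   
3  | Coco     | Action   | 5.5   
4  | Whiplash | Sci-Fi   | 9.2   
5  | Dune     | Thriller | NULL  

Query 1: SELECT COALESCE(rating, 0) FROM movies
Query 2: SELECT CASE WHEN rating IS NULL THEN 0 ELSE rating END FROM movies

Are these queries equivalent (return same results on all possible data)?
Yes, equivalent

Both queries return: [(0,), (5.3,), (5.5,), (6.7,), (9.2,)]

Reason: COALESCE vs CASE for NULL handling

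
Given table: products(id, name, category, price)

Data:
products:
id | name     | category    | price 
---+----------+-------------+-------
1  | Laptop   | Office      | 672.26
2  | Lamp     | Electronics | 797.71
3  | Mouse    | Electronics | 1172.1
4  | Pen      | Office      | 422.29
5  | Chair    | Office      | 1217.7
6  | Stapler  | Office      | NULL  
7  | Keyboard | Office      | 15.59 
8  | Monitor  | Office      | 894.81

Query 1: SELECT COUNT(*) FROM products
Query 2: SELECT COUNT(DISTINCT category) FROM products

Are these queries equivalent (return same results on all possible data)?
No, not equivalent

Query 1 returns: [(8,)]
Query 2 returns: [(2,)]

Reason: COUNT(*) counts rows, COUNT(DISTINCT category) counts unique categorys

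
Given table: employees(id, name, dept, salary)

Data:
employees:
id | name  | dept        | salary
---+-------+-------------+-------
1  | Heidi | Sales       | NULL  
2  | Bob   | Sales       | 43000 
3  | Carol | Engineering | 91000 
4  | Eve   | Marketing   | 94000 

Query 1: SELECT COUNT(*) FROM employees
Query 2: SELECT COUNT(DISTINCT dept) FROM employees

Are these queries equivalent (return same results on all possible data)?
No, not equivalent

Query 1 returns: [(4,)]
Query 2 returns: [(3,)]

Reason: COUNT(*) counts rows, COUNT(DISTINCT dept) counts unique depts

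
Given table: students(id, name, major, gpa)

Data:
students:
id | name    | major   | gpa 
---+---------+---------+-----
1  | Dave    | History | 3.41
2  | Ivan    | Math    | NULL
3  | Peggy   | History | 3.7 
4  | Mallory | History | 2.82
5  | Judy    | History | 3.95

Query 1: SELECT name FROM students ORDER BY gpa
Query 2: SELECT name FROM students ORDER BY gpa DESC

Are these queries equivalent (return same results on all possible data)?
No, not equivalent

Query 1 returns: [('Ivan',), ('Mallory',), ('Dave',), ('Peggy',), ('Judy',)]
Query 2 returns: [('Judy',), ('Peggy',), ('Dave',), ('Mallory',), ('Ivan',)]

Reason: ASC vs DESC gives opposite ordering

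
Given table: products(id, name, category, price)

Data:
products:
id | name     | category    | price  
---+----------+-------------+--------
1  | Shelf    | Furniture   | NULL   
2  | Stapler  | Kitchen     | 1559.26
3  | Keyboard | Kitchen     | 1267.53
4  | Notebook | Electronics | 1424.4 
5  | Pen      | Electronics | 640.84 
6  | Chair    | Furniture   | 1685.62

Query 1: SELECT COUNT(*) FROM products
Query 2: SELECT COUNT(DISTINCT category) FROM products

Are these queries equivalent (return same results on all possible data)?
No, not equivalent

Query 1 returns: [(6,)]
Query 2 returns: [(3,)]

Reason: COUNT(*) counts rows, COUNT(DISTINCT category) counts unique categorys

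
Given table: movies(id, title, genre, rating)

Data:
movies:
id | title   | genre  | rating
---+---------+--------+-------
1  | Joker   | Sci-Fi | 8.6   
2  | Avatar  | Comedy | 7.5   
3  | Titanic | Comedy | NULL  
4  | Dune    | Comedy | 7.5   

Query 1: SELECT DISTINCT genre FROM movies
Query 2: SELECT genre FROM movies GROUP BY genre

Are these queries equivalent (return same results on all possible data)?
Yes, equivalent

Both queries return: [('Comedy',), ('Sci-Fi',)]

Reason: Both get unique genres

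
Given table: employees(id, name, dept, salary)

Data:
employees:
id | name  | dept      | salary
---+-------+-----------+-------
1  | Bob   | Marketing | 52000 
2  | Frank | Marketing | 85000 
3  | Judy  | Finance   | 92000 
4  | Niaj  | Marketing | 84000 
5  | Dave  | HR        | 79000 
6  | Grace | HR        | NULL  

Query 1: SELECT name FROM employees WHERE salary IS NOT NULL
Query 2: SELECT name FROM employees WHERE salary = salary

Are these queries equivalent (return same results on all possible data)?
Yes, equivalent

Both queries return: [('Bob',), ('Dave',), ('Frank',), ('Judy',), ('Niaj',)]

Reason: IS NOT NULL vs self-equality (both exclude NULLs)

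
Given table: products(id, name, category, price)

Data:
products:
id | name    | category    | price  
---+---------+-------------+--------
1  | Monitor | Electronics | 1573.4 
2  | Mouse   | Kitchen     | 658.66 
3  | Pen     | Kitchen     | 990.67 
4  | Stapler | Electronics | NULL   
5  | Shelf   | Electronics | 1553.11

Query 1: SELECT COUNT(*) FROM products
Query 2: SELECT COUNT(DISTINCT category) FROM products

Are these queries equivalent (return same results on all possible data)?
No, not equivalent

Query 1 returns: [(5,)]
Query 2 returns: [(2,)]

Reason: COUNT(*) counts rows, COUNT(DISTINCT category) counts unique categorys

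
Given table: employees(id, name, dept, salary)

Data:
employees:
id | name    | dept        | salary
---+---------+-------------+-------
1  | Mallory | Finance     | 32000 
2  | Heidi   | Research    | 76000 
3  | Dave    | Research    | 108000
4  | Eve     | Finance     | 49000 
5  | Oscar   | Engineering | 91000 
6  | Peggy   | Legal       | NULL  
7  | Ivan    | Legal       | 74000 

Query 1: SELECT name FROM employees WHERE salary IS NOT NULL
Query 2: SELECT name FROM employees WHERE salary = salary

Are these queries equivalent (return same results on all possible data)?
Yes, equivalent

Both queries return: [('Dave',), ('Eve',), ('Heidi',), ('Ivan',), ('Mallory',), ('Oscar',)]

Reason: IS NOT NULL vs self-equality (both exclude NULLs)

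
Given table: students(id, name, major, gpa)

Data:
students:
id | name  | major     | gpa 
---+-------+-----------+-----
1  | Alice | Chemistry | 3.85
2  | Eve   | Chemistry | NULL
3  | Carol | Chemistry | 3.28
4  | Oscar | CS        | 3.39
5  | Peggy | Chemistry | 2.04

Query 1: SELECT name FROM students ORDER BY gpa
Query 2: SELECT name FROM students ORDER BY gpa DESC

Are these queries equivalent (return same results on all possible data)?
No, not equivalent

Query 1 returns: [('Eve',), ('Peggy',), ('Carol',), ('Oscar',), ('Alice',)]
Query 2 returns: [('Alice',), ('Oscar',), ('Carol',), ('Peggy',), ('Eve',)]

Reason: ASC vs DESC gives opposite ordering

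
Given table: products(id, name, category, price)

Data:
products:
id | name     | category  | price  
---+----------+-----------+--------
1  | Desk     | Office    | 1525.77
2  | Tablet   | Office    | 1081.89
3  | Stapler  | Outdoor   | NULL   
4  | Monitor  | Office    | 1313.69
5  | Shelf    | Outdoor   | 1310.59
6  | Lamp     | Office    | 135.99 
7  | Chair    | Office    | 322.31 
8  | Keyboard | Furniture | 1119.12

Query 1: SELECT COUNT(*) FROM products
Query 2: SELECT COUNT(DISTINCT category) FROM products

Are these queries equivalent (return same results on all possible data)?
No, not equivalent

Query 1 returns: [(8,)]
Query 2 returns: [(3,)]

Reason: COUNT(*) counts rows, COUNT(DISTINCT category) counts unique categorys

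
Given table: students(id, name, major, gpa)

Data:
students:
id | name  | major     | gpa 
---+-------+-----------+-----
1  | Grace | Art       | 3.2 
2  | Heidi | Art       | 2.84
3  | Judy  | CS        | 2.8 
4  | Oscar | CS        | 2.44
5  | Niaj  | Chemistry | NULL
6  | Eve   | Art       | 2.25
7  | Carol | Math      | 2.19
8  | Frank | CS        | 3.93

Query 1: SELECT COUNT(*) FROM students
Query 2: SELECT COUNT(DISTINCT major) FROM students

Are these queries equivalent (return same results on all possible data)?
No, not equivalent

Query 1 returns: [(8,)]
Query 2 returns: [(4,)]

Reason: COUNT(*) counts rows, COUNT(DISTINCT major) counts unique majors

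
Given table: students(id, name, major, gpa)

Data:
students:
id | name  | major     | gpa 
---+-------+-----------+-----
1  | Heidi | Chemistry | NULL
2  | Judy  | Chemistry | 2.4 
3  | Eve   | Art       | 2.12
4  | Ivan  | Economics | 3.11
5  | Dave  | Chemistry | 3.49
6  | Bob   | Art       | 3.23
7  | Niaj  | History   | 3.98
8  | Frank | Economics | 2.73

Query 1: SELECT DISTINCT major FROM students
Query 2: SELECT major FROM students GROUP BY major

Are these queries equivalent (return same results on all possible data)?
Yes, equivalent

Both queries return: [('Art',), ('Chemistry',), ('Economics',), ('History',)]

Reason: Both get unique majors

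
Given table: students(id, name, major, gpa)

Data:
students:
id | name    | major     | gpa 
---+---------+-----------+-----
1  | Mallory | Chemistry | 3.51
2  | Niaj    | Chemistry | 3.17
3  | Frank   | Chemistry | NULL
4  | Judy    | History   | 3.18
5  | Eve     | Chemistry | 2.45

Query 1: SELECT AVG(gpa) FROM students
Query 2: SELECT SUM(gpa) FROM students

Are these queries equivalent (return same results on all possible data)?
No, not equivalent

Query 1 returns: [(3.0775,)]
Query 2 returns: [(12.31,)]

Reason: AVG vs SUM give different aggregate values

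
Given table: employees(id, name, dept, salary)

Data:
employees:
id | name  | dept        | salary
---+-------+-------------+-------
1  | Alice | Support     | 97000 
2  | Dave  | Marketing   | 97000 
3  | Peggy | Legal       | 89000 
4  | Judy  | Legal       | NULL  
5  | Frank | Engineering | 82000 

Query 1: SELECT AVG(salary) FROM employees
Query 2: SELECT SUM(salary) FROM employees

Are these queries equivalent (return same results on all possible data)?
No, not equivalent

Query 1 returns: [(91250.0,)]
Query 2 returns: [(365000,)]

Reason: AVG vs SUM give different aggregate values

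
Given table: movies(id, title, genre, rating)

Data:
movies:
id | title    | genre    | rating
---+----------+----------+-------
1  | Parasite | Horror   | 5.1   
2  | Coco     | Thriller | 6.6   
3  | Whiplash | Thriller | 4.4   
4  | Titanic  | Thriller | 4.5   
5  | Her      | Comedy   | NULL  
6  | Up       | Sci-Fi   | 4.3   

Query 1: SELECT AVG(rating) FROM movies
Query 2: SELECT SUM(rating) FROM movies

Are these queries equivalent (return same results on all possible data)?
No, not equivalent

Query 1 returns: [(4.9799999999999995,)]
Query 2 returns: [(24.9,)]

Reason: AVG vs SUM give different aggregate values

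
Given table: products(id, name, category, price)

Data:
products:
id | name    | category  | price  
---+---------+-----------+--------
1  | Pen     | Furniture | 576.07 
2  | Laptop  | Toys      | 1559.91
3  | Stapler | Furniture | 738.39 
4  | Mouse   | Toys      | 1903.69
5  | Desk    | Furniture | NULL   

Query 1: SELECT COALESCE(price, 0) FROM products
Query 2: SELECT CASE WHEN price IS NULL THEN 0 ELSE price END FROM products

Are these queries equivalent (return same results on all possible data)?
Yes, equivalent

Both queries return: [(0,), (576.07,), (738.39,), (1559.91,), (1903.69,)]

Reason: COALESCE vs CASE for NULL handling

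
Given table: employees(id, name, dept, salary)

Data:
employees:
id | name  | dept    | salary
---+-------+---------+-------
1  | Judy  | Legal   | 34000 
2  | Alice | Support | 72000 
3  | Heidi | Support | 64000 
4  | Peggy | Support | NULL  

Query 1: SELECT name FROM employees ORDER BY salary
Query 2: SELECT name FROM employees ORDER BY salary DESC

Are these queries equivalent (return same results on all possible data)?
No, not equivalent

Query 1 returns: [('Peggy',), ('Judy',), ('Heidi',), ('Alice',)]
Query 2 returns: [('Alice',), ('Heidi',), ('Judy',), ('Peggy',)]

Reason: ASC vs DESC gives opposite ordering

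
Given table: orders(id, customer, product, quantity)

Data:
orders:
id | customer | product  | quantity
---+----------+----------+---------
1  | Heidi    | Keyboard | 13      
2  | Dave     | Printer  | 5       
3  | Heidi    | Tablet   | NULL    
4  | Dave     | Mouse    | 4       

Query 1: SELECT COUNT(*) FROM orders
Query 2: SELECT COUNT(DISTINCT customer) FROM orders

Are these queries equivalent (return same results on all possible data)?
No, not equivalent

Query 1 returns: [(4,)]
Query 2 returns: [(2,)]

Reason: COUNT(*) counts rows, COUNT(DISTINCT customer) counts unique customers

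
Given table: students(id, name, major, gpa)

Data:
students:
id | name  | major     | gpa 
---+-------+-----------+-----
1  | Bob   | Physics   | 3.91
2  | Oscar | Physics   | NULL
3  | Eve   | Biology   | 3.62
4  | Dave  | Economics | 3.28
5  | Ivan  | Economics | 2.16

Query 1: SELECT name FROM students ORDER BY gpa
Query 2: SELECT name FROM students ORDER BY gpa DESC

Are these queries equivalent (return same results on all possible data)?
No, not equivalent

Query 1 returns: [('Oscar',), ('Ivan',), ('Dave',), ('Eve',), ('Bob',)]
Query 2 returns: [('Bob',), ('Eve',), ('Dave',), ('Ivan',), ('Oscar',)]

Reason: ASC vs DESC gives opposite ordering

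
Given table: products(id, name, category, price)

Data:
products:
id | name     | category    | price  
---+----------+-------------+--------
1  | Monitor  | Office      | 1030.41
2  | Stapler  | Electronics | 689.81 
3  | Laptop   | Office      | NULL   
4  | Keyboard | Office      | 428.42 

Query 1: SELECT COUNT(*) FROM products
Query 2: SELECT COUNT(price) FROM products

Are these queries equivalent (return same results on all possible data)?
No, not equivalent

Query 1 returns: [(4,)]
Query 2 returns: [(3,)]

Reason: COUNT(*) includes NULLs, COUNT(column) excludes them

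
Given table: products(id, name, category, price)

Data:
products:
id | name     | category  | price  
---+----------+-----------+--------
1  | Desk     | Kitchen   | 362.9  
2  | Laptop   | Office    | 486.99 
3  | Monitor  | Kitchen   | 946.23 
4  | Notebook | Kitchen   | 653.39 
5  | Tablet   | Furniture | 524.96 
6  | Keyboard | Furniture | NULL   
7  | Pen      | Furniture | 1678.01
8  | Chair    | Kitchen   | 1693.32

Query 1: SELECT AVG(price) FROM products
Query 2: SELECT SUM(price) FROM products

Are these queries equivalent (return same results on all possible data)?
No, not equivalent

Query 1 returns: [(906.5428571428572,)]
Query 2 returns: [(6345.8,)]

Reason: AVG vs SUM give different aggregate values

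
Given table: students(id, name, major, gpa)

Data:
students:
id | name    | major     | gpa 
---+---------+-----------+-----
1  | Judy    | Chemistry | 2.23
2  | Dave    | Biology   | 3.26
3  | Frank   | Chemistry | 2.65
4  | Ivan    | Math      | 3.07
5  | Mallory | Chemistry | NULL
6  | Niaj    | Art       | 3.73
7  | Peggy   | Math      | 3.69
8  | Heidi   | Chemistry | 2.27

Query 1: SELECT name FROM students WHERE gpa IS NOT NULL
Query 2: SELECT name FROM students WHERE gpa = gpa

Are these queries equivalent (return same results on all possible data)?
Yes, equivalent

Both queries return: [('Dave',), ('Frank',), ('Heidi',), ('Ivan',), ('Judy',), ('Niaj',), ('Peggy',)]

Reason: IS NOT NULL vs self-equality (both exclude NULLs)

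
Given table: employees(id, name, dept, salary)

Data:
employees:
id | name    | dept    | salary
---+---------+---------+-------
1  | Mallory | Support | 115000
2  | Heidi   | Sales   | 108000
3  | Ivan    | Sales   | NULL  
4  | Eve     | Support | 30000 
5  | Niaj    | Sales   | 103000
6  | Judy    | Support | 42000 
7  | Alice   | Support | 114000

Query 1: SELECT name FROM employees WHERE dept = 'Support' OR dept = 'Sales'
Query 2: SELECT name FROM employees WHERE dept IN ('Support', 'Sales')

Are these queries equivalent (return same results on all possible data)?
Yes, equivalent

Both queries return: [('Alice',), ('Eve',), ('Heidi',), ('Ivan',), ('Judy',), ('Mallory',), ('Niaj',)]

Reason: OR vs IN are equivalent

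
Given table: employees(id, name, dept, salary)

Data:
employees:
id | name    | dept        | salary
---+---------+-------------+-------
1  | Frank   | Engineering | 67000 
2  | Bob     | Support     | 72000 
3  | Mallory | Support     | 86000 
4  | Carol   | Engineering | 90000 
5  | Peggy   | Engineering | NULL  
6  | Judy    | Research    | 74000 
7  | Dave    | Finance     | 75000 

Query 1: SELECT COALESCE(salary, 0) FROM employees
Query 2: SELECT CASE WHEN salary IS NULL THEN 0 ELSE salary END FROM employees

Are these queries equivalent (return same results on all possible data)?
Yes, equivalent

Both queries return: [(0,), (67000,), (72000,), (74000,), (75000,), (86000,), (90000,)]

Reason: COALESCE vs CASE for NULL handling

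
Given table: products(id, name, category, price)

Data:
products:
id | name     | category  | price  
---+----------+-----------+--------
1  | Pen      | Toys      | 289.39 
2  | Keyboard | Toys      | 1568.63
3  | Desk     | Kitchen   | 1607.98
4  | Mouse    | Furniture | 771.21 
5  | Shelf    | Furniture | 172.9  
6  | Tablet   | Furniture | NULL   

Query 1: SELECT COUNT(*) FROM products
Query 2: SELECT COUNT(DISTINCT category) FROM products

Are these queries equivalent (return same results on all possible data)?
No, not equivalent

Query 1 returns: [(6,)]
Query 2 returns: [(3,)]

Reason: COUNT(*) counts rows, COUNT(DISTINCT category) counts unique categorys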